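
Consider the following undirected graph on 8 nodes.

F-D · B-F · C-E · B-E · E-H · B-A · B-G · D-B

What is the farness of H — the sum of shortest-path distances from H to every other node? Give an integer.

Distances from H: A:3, B:2, C:2, D:3, E:1, F:3, G:3.
Sum = 3 + 2 + 2 + 3 + 1 + 3 + 3 = 17.

17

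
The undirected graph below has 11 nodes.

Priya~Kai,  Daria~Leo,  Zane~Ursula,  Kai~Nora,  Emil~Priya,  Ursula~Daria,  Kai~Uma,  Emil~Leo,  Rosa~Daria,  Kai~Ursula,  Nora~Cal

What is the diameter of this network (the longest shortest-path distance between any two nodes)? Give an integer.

5

Eccentricity of each node (its greatest distance to any other): Cal:5, Daria:4, Emil:4, Kai:3, Leo:5, Nora:4, Priya:4, Rosa:5, Uma:4, Ursula:3, Zane:4.
The maximum eccentricity is 5, realized for instance by the pair Rosa–Cal via Rosa – Daria – Ursula – Kai – Nora – Cal. So the diameter is 5.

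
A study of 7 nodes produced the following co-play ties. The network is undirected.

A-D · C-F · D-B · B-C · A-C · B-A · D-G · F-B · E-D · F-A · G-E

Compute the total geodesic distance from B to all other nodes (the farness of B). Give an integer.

Distances from B: A:1, C:1, D:1, E:2, F:1, G:2.
Sum = 1 + 1 + 1 + 2 + 1 + 2 = 8.

8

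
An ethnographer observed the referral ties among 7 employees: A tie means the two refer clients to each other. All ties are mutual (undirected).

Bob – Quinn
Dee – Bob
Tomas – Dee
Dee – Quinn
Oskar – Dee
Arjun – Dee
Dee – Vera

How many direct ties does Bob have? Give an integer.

Bob is directly tied to Dee and Quinn. That is 2 neighbors, so the degree of Bob is 2.

2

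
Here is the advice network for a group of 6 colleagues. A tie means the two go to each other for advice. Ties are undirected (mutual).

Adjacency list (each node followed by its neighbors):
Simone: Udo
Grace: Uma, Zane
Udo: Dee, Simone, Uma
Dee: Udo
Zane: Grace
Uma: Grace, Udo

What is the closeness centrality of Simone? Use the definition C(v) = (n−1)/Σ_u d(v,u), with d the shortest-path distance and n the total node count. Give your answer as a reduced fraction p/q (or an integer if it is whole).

5/12

Distances from Simone: Dee:2, Grace:3, Udo:1, Uma:2, Zane:4. Sum = 12.
n = 6, so closeness = 5/12.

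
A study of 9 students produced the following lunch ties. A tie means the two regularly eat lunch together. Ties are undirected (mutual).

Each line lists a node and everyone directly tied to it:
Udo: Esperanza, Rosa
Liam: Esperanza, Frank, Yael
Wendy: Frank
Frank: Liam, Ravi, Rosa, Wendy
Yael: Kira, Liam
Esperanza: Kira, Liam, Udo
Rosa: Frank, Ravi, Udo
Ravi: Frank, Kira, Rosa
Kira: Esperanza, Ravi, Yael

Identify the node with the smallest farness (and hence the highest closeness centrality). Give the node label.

Frank

Farness (sum of distances to all others) for each node — Esperanza:14, Frank:12, Kira:14, Liam:13, Ravi:13, Rosa:14, Udo:16, Wendy:19, Yael:17.
The smallest farness is 12, for Frank, so Frank has the highest closeness.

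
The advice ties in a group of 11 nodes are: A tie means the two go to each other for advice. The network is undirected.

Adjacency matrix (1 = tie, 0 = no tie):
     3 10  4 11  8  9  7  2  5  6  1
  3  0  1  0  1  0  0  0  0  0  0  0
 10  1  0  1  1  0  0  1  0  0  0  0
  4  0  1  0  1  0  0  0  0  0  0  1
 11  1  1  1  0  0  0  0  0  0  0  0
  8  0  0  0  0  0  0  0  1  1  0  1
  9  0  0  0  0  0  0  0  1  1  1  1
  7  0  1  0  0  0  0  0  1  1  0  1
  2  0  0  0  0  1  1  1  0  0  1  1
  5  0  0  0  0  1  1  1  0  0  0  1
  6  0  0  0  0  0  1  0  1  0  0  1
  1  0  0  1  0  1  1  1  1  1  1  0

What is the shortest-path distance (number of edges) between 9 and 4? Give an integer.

One shortest route is 9 – 1 – 4, which uses 2 edges, and 9 and 4 are not directly tied, so nothing shorter exists. So d(9,4) = 2.

2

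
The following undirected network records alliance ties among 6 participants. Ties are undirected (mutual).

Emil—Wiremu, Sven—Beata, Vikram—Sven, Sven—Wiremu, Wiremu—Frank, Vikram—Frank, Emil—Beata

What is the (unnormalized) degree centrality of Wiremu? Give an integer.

Wiremu is directly tied to Emil, Frank, and Sven. That is 3 neighbors, so the degree of Wiremu is 3.

3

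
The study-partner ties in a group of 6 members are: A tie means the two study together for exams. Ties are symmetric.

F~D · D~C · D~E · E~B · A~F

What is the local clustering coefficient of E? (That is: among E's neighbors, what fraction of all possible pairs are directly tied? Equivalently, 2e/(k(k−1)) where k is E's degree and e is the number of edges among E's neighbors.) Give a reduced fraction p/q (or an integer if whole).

0

E's neighbors: B and D (k = 2).
Possible neighbor pairs: C(2,2) = 1. Edges among them: none → e = 0.
Clustering(E) = 0/1.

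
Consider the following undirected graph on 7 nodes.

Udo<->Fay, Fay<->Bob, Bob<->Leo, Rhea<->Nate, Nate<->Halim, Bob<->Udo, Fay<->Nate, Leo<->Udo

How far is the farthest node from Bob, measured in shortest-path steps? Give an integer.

3

Distances from Bob: Fay:1, Halim:3, Leo:1, Nate:2, Rhea:3, Udo:1.
The largest is 3 (to Rhea and Halim), so the eccentricity of Bob is 3.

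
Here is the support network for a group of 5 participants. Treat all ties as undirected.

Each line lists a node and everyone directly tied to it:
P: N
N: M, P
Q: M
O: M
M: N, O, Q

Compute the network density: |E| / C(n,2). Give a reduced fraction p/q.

2/5

There are 4 edges and 5 nodes, so the maximum possible is C(5,2) = 10.
Density = 4/10 = 2/5.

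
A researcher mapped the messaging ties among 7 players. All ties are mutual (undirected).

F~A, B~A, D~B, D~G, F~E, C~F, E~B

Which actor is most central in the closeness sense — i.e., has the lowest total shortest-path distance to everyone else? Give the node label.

Farness (sum of distances to all others) for each node — A:11, B:10, C:17, D:13, E:11, F:12, G:18.
The smallest farness is 10, for B, so B has the highest closeness.

B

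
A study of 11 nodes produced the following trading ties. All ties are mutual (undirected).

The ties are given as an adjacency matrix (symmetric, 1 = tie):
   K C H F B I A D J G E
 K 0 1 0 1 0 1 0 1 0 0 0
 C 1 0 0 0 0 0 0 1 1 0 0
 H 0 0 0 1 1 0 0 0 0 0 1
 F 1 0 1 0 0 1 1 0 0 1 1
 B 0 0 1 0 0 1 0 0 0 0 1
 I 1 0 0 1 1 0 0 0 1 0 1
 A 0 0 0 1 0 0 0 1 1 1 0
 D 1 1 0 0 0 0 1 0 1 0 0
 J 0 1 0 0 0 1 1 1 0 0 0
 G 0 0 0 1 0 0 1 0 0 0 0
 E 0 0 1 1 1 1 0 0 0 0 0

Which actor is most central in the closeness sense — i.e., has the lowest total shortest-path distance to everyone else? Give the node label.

Farness (sum of distances to all others) for each node — A:17, B:21, C:21, D:19, E:18, F:14, G:20, H:20, I:15, J:17, K:16.
The smallest farness is 14, for F, so F has the highest closeness.

F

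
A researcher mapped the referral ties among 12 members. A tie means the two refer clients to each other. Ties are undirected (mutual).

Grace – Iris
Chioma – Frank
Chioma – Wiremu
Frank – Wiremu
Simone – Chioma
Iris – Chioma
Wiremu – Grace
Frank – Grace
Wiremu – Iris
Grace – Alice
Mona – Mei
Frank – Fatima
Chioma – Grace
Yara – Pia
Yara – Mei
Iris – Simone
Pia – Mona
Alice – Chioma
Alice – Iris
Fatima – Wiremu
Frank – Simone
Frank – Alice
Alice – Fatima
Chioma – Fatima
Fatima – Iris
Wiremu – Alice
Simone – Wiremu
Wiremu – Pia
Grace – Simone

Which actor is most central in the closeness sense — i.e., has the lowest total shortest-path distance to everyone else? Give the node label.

Farness (sum of distances to all others) for each node — Alice:20, Chioma:19, Fatima:21, Frank:20, Grace:20, Iris:20, Mei:35, Mona:27, Pia:19, Simone:21, Wiremu:15, Yara:27.
The smallest farness is 15, for Wiremu, so Wiremu has the highest closeness.

Wiremu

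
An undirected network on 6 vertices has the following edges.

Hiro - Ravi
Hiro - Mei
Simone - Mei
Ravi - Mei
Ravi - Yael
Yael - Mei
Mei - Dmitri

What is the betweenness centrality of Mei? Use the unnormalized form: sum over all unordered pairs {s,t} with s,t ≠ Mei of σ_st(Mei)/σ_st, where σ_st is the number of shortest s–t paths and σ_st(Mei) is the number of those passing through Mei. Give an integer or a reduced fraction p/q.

Pairs whose geodesics pass through Mei — Ravi–Dmitri: 1; Ravi–Simone: 1; Dmitri–Hiro: 1; Dmitri–Simone: 1; Dmitri–Yael: 1; Hiro–Simone: 1; Hiro–Yael: 1/2; Simone–Yael: 1.
All other pairs contribute 0.
Summing the contributions gives betweenness(Mei) = 15/2.

15/2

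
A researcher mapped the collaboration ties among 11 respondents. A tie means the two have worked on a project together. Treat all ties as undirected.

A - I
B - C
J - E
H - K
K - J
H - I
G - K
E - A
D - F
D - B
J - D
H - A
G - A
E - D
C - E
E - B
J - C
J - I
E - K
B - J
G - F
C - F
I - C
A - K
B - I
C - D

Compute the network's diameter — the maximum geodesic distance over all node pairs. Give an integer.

3

Eccentricity of each node (its greatest distance to any other): A:2, B:3, C:2, D:3, E:2, F:3, G:3, H:3, I:2, J:2, K:2.
The maximum eccentricity is 3, realized for instance by the pair F–H via F – G – A – H. So the diameter is 3.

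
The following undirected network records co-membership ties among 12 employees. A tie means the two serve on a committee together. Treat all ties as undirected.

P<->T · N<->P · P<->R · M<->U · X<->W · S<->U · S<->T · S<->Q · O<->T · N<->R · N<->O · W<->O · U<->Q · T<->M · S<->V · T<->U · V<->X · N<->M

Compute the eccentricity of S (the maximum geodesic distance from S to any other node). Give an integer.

Distances from S: M:2, N:3, O:2, P:2, Q:1, R:3, T:1, U:1, V:1, W:3, X:2.
The largest is 3 (to N, W, and R), so the eccentricity of S is 3.

3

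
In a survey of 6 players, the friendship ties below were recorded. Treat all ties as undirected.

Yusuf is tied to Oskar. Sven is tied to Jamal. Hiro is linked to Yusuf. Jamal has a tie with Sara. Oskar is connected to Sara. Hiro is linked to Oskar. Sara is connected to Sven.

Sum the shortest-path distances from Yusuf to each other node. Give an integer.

Distances from Yusuf: Hiro:1, Jamal:3, Oskar:1, Sara:2, Sven:3.
Sum = 1 + 3 + 1 + 2 + 3 = 10.

10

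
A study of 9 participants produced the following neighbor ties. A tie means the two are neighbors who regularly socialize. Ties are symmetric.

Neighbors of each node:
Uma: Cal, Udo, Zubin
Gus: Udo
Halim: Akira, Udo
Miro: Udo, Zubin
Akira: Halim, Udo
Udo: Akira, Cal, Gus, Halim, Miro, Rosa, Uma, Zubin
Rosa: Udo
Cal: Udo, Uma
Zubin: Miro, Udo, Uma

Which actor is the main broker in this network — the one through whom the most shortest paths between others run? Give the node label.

Udo

Unnormalized betweenness of each node: Akira:0, Cal:0, Gus:0, Halim:0, Miro:0, Rosa:0, Udo:23, Uma:1/2, Zubin:1/2.
Udo has the largest value, 23, making it the main broker — the node through which the most shortest paths run.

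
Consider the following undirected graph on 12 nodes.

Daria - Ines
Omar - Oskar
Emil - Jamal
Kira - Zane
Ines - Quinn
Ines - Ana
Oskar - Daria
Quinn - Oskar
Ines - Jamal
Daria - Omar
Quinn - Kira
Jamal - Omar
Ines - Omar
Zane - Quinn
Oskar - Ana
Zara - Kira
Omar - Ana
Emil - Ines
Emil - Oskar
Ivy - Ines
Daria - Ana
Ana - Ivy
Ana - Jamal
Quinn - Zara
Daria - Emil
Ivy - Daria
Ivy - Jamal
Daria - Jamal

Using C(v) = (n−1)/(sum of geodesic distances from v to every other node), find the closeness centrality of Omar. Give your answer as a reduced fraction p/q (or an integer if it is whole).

Distances from Omar: Ana:1, Daria:1, Emil:2, Ines:1, Ivy:2, Jamal:1, Kira:3, Oskar:1, Quinn:2, Zane:3, Zara:3. Sum = 20.
n = 12, so closeness = 11/20.

11/20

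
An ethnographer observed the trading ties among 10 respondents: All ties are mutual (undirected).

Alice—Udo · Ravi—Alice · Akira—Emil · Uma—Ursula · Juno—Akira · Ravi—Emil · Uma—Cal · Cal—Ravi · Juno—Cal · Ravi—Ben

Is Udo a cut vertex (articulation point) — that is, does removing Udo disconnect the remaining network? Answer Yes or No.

No

Even without Udo, every remaining node can still reach every other (the residual graph is connected), so Udo is not a cut vertex.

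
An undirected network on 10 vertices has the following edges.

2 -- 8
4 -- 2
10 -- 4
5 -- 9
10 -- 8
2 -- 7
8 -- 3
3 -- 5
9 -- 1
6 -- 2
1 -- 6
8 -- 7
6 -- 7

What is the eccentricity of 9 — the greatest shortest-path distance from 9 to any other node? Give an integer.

4

Distances from 9: 1:1, 2:3, 3:2, 4:4, 5:1, 6:2, 7:3, 8:3, 10:4.
The largest is 4 (to 4 and 10), so the eccentricity of 9 is 4.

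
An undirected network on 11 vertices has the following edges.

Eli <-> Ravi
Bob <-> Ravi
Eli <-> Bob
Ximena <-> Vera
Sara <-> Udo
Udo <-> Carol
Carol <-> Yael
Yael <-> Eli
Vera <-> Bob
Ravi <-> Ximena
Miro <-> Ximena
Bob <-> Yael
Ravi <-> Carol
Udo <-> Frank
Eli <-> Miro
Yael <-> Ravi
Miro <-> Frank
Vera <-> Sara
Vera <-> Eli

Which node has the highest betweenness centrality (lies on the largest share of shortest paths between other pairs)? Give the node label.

Eli

Unnormalized betweenness of each node: Bob:7/4, Carol:59/12, Eli:31/4, Frank:13/6, Miro:23/4, Ravi:23/4, Sara:29/12, Udo:11/2, Vera:41/6, Ximena:3, Yael:13/6.
Eli has the largest value, 31/4, making it the main broker — the node through which the most shortest paths run.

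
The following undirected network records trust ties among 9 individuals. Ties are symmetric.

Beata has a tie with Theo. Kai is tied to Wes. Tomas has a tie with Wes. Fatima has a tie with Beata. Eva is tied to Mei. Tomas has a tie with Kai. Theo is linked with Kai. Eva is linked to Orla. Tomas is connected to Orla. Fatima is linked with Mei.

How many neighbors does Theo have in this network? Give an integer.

Theo is directly tied to Beata and Kai. That is 2 neighbors, so the degree of Theo is 2.

2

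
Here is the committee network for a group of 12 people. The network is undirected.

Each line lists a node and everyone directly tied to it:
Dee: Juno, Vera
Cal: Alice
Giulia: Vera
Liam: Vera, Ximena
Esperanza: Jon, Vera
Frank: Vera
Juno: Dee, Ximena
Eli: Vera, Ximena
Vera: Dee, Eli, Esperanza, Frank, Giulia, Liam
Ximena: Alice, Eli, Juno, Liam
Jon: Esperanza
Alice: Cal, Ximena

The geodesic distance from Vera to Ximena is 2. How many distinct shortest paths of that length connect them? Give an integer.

The shortest distance is 2. The length-2 paths are: Vera–Eli–Ximena; Vera–Liam–Ximena.
That gives 2 distinct shortest paths.

2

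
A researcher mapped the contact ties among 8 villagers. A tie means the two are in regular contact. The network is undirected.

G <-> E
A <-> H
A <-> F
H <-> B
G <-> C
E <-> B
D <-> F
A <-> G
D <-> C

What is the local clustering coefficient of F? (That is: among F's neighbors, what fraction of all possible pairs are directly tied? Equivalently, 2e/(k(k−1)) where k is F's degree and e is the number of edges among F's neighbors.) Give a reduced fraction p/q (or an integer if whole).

F's neighbors: A and D (k = 2).
Possible neighbor pairs: C(2,2) = 1. Edges among them: none → e = 0.
Clustering(F) = 0/1.

0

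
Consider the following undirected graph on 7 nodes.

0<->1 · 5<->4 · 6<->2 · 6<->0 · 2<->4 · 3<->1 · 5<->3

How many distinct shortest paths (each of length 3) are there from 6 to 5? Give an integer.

1

The shortest distance is 3, and the only length-3 path is 6–2–4–5. So there is exactly 1 shortest path.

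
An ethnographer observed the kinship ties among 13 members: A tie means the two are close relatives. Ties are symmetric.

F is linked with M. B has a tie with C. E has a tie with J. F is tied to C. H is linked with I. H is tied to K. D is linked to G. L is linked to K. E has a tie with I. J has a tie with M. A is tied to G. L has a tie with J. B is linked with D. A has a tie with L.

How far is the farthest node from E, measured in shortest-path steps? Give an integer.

5

Distances from E: A:3, B:5, C:4, D:5, F:3, G:4, H:2, I:1, J:1, K:3, L:2, M:2.
The largest is 5 (to D and B), so the eccentricity of E is 5.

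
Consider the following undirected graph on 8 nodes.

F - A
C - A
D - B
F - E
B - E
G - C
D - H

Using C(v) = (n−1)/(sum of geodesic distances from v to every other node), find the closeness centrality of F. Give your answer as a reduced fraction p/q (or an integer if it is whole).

7/16

Distances from F: A:1, B:2, C:2, D:3, E:1, G:3, H:4. Sum = 16.
n = 8, so closeness = 7/16.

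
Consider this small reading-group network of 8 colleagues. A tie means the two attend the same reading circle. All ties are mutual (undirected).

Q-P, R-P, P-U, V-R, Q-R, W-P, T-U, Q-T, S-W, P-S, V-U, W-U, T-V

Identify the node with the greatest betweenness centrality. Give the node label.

P

Unnormalized betweenness of each node: P:41/6, Q:4/3, R:4/3, S:0, T:1, U:13/3, V:1, W:7/6.
P has the largest value, 41/6, making it the main broker — the node through which the most shortest paths run.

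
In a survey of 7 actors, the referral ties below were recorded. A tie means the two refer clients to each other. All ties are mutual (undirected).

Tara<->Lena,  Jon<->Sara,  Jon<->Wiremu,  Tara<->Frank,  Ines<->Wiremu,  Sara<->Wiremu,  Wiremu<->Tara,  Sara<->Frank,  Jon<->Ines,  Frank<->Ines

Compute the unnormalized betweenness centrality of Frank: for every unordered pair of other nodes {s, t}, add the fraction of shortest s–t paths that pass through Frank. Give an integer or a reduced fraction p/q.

Pairs whose geodesics pass through Frank — Lena–Ines: 1/2; Lena–Sara: 1/2; Tara–Ines: 1/2; Tara–Sara: 1/2; Ines–Sara: 1/3.
All other pairs contribute 0.
Summing the contributions gives betweenness(Frank) = 7/3.

7/3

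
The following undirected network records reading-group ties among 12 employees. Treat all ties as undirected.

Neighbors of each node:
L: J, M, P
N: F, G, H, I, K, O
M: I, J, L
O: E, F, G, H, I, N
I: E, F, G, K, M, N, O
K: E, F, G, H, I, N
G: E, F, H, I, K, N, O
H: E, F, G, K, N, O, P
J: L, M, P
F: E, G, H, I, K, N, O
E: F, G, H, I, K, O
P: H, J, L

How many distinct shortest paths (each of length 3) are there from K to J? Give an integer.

The shortest distance is 3. The length-3 paths are: K–I–M–J; K–H–P–J.
That gives 2 distinct shortest paths.

2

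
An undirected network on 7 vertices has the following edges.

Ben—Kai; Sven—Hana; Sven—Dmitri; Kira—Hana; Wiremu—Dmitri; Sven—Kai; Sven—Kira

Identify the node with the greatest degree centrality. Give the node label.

Sven

Degrees — Ben:1, Dmitri:2, Hana:2, Kai:2, Kira:2, Sven:4, Wiremu:1.
The maximum is 4, attained only by Sven.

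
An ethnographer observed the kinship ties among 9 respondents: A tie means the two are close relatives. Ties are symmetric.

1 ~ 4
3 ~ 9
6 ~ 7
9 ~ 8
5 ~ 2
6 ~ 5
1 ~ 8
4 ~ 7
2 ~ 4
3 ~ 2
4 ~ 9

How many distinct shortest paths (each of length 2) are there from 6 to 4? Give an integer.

1

The shortest distance is 2, and the only length-2 path is 6–7–4. So there is exactly 1 shortest path.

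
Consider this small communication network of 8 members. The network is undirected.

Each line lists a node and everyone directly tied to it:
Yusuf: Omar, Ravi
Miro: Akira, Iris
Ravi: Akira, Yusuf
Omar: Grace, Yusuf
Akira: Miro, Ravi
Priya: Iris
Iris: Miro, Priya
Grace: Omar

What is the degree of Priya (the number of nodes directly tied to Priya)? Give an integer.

1

Priya is directly tied to Iris. That is 1 neighbor, so the degree of Priya is 1.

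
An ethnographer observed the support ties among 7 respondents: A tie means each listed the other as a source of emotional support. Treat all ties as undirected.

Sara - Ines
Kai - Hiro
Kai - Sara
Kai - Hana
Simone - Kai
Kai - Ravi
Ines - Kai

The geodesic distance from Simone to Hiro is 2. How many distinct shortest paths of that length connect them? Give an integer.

The shortest distance is 2, and the only length-2 path is Simone–Kai–Hiro. So there is exactly 1 shortest path.

1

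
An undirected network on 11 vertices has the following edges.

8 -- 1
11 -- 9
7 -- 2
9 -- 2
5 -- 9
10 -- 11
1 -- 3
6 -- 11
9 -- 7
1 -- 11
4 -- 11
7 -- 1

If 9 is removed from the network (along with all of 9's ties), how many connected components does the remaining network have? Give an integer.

2

Without 9, the remaining ties split the others into: {1, 2, 3, 4, 6, 7, 8, 10, 11}; {5}.
That's 2 separate components.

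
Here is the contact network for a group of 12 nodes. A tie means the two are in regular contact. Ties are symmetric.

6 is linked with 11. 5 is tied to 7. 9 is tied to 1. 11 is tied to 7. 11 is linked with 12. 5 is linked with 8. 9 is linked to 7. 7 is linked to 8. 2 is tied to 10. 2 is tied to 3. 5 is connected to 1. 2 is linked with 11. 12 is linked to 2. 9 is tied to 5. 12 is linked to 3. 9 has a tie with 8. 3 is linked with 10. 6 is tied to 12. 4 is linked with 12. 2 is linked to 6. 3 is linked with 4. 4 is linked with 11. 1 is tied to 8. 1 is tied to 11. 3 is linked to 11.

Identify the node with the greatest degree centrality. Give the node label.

11

Degrees — 1:4, 2:5, 3:5, 4:3, 5:4, 6:3, 7:4, 8:4, 9:4, 10:2, 11:7, 12:5.
The maximum is 7, attained only by 11.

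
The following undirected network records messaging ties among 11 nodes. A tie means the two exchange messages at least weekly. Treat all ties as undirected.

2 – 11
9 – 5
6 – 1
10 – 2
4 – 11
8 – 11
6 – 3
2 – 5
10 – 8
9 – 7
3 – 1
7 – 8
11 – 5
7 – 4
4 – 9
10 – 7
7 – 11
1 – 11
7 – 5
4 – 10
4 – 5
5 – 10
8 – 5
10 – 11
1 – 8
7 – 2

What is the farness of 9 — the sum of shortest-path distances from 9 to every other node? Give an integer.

Distances from 9: 1:3, 2:2, 3:4, 4:1, 5:1, 6:4, 7:1, 8:2, 10:2, 11:2.
Sum = 3 + 2 + 4 + 1 + 1 + 4 + 1 + 2 + 2 + 2 = 22.

22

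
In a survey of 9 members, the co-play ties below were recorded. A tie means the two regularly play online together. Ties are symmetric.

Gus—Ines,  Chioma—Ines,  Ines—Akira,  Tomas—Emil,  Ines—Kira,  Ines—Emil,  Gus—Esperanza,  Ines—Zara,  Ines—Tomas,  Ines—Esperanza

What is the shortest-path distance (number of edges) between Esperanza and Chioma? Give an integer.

2

One shortest route is Esperanza – Ines – Chioma, which uses 2 edges, and Esperanza and Chioma are not directly tied, so nothing shorter exists. So d(Esperanza,Chioma) = 2.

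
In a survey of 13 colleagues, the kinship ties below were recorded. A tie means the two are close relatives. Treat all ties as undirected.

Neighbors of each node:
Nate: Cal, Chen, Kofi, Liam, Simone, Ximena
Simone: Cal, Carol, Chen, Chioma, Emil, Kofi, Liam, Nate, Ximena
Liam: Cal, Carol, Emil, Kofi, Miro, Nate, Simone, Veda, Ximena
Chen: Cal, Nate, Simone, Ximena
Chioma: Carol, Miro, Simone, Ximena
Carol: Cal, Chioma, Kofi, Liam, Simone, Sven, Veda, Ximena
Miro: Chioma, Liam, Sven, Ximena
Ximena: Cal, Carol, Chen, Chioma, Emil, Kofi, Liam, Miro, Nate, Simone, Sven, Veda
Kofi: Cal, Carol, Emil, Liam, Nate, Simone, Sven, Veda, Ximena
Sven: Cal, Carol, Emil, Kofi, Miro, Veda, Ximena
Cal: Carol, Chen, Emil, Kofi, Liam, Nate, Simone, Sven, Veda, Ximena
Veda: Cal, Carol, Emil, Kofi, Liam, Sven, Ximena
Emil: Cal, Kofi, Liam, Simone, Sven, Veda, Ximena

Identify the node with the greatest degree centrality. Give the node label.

Degrees — Cal:10, Carol:8, Chen:4, Chioma:4, Emil:7, Kofi:9, Liam:9, Miro:4, Nate:6, Simone:9, Sven:7, Veda:7, Ximena:12.
The maximum is 12, attained only by Ximena.

Ximena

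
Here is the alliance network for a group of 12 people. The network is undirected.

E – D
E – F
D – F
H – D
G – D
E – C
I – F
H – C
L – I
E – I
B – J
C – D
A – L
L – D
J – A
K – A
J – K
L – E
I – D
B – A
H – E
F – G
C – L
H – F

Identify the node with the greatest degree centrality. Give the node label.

Degrees — A:4, B:2, C:4, D:7, E:6, F:5, G:2, H:4, I:4, J:3, K:2, L:5.
The maximum is 7, attained only by D.

D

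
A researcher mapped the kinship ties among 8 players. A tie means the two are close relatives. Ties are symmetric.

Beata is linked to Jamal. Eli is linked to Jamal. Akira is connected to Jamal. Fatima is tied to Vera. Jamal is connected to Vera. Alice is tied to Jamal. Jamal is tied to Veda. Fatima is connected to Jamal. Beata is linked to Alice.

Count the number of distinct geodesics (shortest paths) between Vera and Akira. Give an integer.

1

The shortest distance is 2, and the only length-2 path is Vera–Jamal–Akira. So there is exactly 1 shortest path.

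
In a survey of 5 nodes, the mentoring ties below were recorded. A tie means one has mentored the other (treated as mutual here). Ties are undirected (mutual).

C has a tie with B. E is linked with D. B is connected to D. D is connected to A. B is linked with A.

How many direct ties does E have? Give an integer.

E is directly tied to D. That is 1 neighbor, so the degree of E is 1.

1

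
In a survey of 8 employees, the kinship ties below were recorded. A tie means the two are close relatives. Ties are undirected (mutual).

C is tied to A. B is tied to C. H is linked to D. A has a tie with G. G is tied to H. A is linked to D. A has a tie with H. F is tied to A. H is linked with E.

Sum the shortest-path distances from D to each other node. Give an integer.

13

Distances from D: A:1, B:3, C:2, E:2, F:2, G:2, H:1.
Sum = 1 + 3 + 2 + 2 + 2 + 2 + 1 = 13.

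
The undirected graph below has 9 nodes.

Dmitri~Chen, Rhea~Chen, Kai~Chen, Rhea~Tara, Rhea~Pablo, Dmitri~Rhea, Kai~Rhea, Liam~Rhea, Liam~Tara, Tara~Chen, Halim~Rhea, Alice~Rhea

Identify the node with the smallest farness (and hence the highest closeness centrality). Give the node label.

Rhea

Farness (sum of distances to all others) for each node — Alice:15, Chen:12, Dmitri:14, Halim:15, Kai:14, Liam:14, Pablo:15, Rhea:8, Tara:13.
The smallest farness is 8, for Rhea, so Rhea has the highest closeness.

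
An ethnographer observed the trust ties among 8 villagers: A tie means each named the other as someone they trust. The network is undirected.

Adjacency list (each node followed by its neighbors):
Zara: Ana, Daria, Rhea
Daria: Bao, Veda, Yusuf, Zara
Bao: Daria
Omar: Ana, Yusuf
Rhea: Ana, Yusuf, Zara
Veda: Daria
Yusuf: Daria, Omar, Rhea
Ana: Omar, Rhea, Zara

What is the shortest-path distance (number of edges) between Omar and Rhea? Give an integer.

One shortest route is Omar – Ana – Rhea, which uses 2 edges, and Omar and Rhea are not directly tied, so nothing shorter exists. So d(Omar,Rhea) = 2.

2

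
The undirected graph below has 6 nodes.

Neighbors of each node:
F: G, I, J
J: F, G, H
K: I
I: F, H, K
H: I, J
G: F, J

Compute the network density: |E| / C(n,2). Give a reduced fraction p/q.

7/15

There are 7 edges and 6 nodes, so the maximum possible is C(6,2) = 15.
Density = 7/15.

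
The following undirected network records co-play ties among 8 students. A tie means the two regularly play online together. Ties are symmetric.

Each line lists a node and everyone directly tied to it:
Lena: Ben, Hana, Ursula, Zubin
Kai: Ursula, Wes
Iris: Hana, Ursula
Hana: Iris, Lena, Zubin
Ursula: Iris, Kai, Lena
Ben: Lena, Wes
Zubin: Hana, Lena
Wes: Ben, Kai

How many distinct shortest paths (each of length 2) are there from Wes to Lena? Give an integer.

The shortest distance is 2, and the only length-2 path is Wes–Ben–Lena. So there is exactly 1 shortest path.

1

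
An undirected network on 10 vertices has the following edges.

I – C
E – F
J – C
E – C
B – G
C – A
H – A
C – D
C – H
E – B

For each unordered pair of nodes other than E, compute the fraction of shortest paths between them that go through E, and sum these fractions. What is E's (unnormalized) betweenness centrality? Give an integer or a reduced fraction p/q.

Pairs whose geodesics pass through E — C–F: 1; C–B: 1; C–G: 1; J–F: 1; J–B: 1; J–G: 1; F–B: 1; F–D: 1; F–A: 1; F–H: 1; F–I: 1; F–G: 1; B–D: 1; B–A: 1 … (+6 more pairs).
All other pairs contribute 0.
Summing the contributions gives betweenness(E) = 20.

20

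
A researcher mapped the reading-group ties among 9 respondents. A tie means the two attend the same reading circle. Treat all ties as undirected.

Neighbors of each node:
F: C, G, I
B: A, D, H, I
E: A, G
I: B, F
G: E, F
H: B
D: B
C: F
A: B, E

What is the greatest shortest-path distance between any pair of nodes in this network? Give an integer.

Eccentricity of each node (its greatest distance to any other): A:4, B:3, C:4, D:4, E:3, F:3, G:4, H:4, I:3.
The maximum eccentricity is 4, realized for instance by the pair C–H via C – F – I – B – H. So the diameter is 4.

4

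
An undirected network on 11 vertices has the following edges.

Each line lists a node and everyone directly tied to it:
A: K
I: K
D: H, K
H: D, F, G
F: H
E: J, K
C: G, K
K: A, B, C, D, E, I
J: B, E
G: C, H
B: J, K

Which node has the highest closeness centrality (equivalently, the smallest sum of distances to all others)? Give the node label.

K

Farness (sum of distances to all others) for each node — A:24, B:22, C:20, D:19, E:22, F:32, G:24, H:23, I:24, J:29, K:15.
The smallest farness is 15, for K, so K has the highest closeness.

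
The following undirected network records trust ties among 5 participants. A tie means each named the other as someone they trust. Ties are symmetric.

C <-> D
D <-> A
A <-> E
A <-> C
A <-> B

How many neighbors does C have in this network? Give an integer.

C is directly tied to A and D. That is 2 neighbors, so the degree of C is 2.

2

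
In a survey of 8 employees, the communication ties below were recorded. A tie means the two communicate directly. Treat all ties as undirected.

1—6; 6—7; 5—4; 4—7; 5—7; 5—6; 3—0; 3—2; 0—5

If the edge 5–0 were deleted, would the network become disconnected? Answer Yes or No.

Without the 5–0 edge there is no alternate route between 5 and 0, so the network disconnects. It is a bridge.

Yes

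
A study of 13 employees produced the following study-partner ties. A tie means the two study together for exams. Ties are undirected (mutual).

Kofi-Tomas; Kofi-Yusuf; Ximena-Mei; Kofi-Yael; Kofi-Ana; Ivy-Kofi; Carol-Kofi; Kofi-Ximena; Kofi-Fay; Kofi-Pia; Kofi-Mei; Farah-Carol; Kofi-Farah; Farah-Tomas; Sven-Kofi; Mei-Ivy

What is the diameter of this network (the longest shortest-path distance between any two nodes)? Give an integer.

2

Eccentricity of each node (its greatest distance to any other): Ana:2, Carol:2, Farah:2, Fay:2, Ivy:2, Kofi:1, Mei:2, Pia:2, Sven:2, Tomas:2, Ximena:2, Yael:2, Yusuf:2.
The maximum eccentricity is 2, realized for instance by the pair Yael–Yusuf via Yael – Kofi – Yusuf. So the diameter is 2.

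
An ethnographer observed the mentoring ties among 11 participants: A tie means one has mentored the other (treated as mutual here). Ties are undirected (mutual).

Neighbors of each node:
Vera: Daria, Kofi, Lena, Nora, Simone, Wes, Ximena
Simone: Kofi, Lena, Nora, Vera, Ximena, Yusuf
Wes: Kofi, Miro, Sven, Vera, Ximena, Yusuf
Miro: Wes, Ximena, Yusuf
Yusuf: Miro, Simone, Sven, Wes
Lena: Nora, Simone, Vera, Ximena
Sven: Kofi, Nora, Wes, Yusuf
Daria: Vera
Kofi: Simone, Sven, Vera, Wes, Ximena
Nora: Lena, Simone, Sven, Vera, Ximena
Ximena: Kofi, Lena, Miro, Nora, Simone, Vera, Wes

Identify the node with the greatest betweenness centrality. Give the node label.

Vera

Unnormalized betweenness of each node: Daria:0, Kofi:19/12, Lena:0, Miro:1/3, Nora:7/3, Simone:15/4, Sven:17/12, Vera:32/3, Wes:14/3, Ximena:17/3, Yusuf:19/12.
Vera has the largest value, 32/3, making it the main broker — the node through which the most shortest paths run.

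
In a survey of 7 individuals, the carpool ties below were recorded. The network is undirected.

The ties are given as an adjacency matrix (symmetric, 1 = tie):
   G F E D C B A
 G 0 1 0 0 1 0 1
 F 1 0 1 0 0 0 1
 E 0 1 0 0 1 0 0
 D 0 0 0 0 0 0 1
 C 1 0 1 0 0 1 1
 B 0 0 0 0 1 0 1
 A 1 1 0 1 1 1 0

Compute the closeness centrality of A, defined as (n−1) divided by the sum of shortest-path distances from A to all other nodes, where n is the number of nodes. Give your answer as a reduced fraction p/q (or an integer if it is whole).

6/7

Distances from A: B:1, C:1, D:1, E:2, F:1, G:1. Sum = 7.
n = 7, so closeness = 6/7.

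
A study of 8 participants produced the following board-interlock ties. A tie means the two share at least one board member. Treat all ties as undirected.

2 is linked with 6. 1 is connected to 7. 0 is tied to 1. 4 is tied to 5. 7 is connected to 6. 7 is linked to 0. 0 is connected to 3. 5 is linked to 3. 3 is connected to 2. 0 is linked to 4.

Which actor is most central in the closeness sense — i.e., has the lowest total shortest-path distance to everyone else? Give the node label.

Farness (sum of distances to all others) for each node — 0:10, 1:14, 2:14, 3:11, 4:14, 5:15, 6:14, 7:12.
The smallest farness is 10, for 0, so 0 has the highest closeness.

0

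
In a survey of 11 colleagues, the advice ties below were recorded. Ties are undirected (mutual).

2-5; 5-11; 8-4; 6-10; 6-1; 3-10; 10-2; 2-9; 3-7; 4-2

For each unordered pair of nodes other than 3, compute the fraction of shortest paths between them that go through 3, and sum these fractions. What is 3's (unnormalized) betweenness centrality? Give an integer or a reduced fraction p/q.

Pairs whose geodesics pass through 3 — 8–7: 1; 10–7: 1; 1–7: 1; 11–7: 1; 6–7: 1; 5–7: 1; 7–9: 1; 7–2: 1; 7–4: 1.
All other pairs contribute 0.
Summing the contributions gives betweenness(3) = 9.

9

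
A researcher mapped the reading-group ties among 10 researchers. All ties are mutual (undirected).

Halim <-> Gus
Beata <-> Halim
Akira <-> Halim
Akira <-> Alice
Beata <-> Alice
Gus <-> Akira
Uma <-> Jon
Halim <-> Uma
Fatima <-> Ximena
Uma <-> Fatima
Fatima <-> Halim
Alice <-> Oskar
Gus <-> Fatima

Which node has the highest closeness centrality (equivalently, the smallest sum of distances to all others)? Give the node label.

Halim

Farness (sum of distances to all others) for each node — Akira:17, Alice:21, Beata:18, Fatima:17, Gus:17, Halim:14, Jon:26, Oskar:29, Uma:18, Ximena:25.
The smallest farness is 14, for Halim, so Halim has the highest closeness.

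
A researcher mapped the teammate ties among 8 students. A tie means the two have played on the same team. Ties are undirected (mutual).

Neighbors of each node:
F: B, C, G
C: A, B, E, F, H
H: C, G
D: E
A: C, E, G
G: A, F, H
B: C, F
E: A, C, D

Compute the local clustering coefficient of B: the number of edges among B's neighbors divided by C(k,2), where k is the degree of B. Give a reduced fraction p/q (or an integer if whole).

1

B's neighbors: C and F (k = 2).
Possible neighbor pairs: C(2,2) = 1. Edges among them: C–F → e = 1.
Clustering(B) = 1/1.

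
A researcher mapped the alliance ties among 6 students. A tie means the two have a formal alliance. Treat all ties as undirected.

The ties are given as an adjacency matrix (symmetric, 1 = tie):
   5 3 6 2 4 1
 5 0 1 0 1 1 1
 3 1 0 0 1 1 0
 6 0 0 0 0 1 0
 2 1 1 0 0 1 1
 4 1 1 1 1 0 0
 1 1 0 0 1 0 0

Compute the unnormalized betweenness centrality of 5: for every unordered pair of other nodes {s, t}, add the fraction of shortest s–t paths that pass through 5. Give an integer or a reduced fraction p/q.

Pairs whose geodesics pass through 5 — 3–1: 1/2; 6–1: 1/2; 4–1: 1/2.
All other pairs contribute 0.
Summing the contributions gives betweenness(5) = 3/2.

3/2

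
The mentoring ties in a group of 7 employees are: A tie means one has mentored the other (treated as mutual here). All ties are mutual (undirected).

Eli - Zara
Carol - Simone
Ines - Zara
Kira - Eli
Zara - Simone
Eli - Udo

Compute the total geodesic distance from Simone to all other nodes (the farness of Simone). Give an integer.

Distances from Simone: Carol:1, Eli:2, Ines:2, Kira:3, Udo:3, Zara:1.
Sum = 1 + 2 + 2 + 3 + 3 + 1 = 12.

12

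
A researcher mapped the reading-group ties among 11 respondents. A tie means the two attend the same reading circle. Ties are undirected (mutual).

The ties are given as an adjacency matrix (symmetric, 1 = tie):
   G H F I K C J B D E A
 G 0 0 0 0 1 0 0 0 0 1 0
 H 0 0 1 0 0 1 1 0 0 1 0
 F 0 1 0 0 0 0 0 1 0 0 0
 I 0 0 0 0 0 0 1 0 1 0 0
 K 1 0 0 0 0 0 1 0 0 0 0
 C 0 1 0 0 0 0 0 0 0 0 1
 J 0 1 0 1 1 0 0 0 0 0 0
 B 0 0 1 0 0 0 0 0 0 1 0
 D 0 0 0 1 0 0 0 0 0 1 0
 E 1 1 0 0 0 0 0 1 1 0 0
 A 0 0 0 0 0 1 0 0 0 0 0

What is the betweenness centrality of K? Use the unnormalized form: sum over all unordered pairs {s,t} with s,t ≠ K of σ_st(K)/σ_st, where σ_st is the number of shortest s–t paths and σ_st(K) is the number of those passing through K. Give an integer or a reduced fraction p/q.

Pairs whose geodesics pass through K — G–I: 1/2; G–J: 1.
All other pairs contribute 0.
Summing the contributions gives betweenness(K) = 3/2.

3/2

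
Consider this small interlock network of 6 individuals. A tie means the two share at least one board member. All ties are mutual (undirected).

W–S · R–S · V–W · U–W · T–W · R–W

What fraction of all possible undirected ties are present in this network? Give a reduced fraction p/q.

2/5

There are 6 edges and 6 nodes, so the maximum possible is C(6,2) = 15.
Density = 6/15 = 2/5.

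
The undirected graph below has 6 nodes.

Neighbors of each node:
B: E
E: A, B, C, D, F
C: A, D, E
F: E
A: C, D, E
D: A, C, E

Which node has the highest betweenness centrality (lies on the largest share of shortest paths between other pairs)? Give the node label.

E

Unnormalized betweenness of each node: A:0, B:0, C:0, D:0, E:7, F:0.
E has the largest value, 7, making it the main broker — the node through which the most shortest paths run.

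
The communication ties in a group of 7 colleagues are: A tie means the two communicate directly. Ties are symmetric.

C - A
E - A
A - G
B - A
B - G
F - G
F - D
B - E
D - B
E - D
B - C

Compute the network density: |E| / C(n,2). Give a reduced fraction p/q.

There are 11 edges and 7 nodes, so the maximum possible is C(7,2) = 21.
Density = 11/21.

11/21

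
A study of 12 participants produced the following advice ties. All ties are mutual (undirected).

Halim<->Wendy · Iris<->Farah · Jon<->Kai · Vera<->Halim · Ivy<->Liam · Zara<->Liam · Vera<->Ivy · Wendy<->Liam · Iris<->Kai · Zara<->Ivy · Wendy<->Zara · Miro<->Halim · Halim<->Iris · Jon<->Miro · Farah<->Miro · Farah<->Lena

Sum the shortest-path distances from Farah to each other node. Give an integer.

Distances from Farah: Halim:2, Iris:1, Ivy:4, Jon:2, Kai:2, Lena:1, Liam:4, Miro:1, Vera:3, Wendy:3, Zara:4.
Sum = 2 + 1 + 4 + 2 + 2 + 1 + 4 + 1 + 3 + 3 + 4 = 27.

27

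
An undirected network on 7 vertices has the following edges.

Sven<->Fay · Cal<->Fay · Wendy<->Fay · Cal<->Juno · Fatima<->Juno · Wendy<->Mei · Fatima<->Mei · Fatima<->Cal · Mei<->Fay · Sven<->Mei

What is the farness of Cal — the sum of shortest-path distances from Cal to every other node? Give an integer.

9

Distances from Cal: Fatima:1, Fay:1, Juno:1, Mei:2, Sven:2, Wendy:2.
Sum = 1 + 1 + 1 + 2 + 2 + 2 = 9.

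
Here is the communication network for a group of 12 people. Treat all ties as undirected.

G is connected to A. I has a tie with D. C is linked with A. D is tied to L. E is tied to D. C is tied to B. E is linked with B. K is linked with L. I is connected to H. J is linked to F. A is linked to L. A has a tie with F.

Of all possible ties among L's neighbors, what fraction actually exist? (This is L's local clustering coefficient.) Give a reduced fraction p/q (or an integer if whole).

L's neighbors: A, D, and K (k = 3).
Possible neighbor pairs: C(3,2) = 3. Edges among them: none → e = 0.
Clustering(L) = 0/3 = 0.

0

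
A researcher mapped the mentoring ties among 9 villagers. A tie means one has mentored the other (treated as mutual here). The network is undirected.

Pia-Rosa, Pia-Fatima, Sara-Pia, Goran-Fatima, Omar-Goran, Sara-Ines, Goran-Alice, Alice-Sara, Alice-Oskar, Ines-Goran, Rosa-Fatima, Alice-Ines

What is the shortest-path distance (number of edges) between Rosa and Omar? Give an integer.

One shortest route is Rosa – Fatima – Goran – Omar, which uses 3 edges, and at distance 2 from Rosa we only reach {Goran, Sara}, which does not include Omar. So d(Rosa,Omar) = 3.

3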